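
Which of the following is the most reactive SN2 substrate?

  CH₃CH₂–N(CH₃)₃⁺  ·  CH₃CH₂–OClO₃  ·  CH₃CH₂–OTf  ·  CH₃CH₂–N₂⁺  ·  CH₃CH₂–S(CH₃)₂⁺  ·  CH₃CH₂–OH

CH₃CH₂–N₂⁺

With the same alkyl group throughout, only the leaving group differentiates the rates.
A good leaving group is a weak base: the lower the pKₐ of its conjugate acid, the more readily it departs.
CH₃CH₂–N₂⁺ loses N₂: no meaningful conjugate acid; N₂ departs as an exceptionally stable neutral molecule
CH₃CH₂–OTf loses OTf⁻: pKₐ(CF₃SO₃H (triflic acid)) ≈ -14
CH₃CH₂–OClO₃ loses ClO₄⁻: pKₐ(HClO₄) ≈ -10
CH₃CH₂–S(CH₃)₂⁺ loses SR'₂: pKₐ(R'₂SH⁺) ≈ -7
CH₃CH₂–N(CH₃)₃⁺ loses NR'₃: pKₐ(R'₃NH⁺) ≈ 10.7
CH₃CH₂–OH loses OH⁻: pKₐ(H₂O) ≈ 15.7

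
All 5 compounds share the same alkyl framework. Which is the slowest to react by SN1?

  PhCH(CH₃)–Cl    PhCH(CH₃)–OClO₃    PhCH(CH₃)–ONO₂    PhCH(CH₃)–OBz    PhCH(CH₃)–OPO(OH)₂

PhCH(CH₃)–OBz

Identical carbon frameworks mean the comparison reduces to leaving-group quality.
Leaving-group ability tracks the stability of the departed species; conjugate-acid pKₐ is the usual yardstick (lower pKₐ → better LG).
PhCH(CH₃)–OClO₃ loses ClO₄⁻: pKₐ(HClO₄) ≈ -10
PhCH(CH₃)–Cl loses Cl⁻: pKₐ(HCl) ≈ -7
PhCH(CH₃)–ONO₂ loses NO₃⁻: pKₐ(HNO₃) ≈ -1.3
PhCH(CH₃)–OPO(OH)₂ loses H₂PO₄⁻: pKₐ(H₃PO₄) ≈ 2.1
PhCH(CH₃)–OBz loses PhCOO⁻: pKₐ(C₆H₅COOH) ≈ 4.2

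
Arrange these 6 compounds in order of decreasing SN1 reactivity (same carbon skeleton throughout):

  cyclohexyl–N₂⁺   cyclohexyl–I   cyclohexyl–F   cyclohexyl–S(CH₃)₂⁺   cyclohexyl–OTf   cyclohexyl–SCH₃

With the same alkyl group throughout, only the leaving group differentiates the rates.
The more stable X⁻ (or X) is on its own — i.e. the weaker a base it is — the better a leaving group it makes.
cyclohexyl–N₂⁺ loses N₂: no meaningful conjugate acid; N₂ departs as an exceptionally stable neutral molecule
cyclohexyl–OTf loses OTf⁻: pKₐ(CF₃SO₃H (triflic acid)) ≈ -14
cyclohexyl–I loses I⁻: pKₐ(HI) ≈ -10
cyclohexyl–S(CH₃)₂⁺ loses SR'₂: pKₐ(R'₂SH⁺) ≈ -7
cyclohexyl–F loses F⁻: pKₐ(HF) ≈ 3.2
cyclohexyl–SCH₃ loses RS⁻: pKₐ(RSH (a thiol)) ≈ 10.5

cyclohexyl–N₂⁺ > cyclohexyl–OTf > cyclohexyl–I > cyclohexyl–S(CH₃)₂⁺ > cyclohexyl–F > cyclohexyl–SCH₃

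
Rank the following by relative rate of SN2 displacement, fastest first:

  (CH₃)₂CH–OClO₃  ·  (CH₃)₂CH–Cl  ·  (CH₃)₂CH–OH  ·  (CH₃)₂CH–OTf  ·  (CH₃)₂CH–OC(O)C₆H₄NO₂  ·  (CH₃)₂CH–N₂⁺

With the same alkyl group throughout, only the leaving group differentiates the rates.
A good leaving group is a weak base: the lower the pKₐ of its conjugate acid, the more readily it departs.
(CH₃)₂CH–N₂⁺ loses N₂: no meaningful conjugate acid; N₂ departs as an exceptionally stable neutral molecule
(CH₃)₂CH–OTf loses OTf⁻: pKₐ(CF₃SO₃H (triflic acid)) ≈ -14
(CH₃)₂CH–OClO₃ loses ClO₄⁻: pKₐ(HClO₄) ≈ -10
(CH₃)₂CH–Cl loses Cl⁻: pKₐ(HCl) ≈ -7
(CH₃)₂CH–OC(O)C₆H₄NO₂ loses p-O₂N–C₆H₄–COO⁻: pKₐ(p-nitrobenzoic acid) ≈ 3.4
(CH₃)₂CH–OH loses OH⁻: pKₐ(H₂O) ≈ 15.7

(CH₃)₂CH–N₂⁺ > (CH₃)₂CH–OTf > (CH₃)₂CH–OClO₃ > (CH₃)₂CH–Cl > (CH₃)₂CH–OC(O)C₆H₄NO₂ > (CH₃)₂CH–OH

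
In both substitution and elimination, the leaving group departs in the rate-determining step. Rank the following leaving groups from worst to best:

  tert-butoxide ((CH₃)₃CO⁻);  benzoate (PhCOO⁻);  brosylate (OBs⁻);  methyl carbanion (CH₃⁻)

methyl carbanion (CH₃⁻) < tert-butoxide ((CH₃)₃CO⁻) < benzoate (PhCOO⁻) < brosylate (OBs⁻)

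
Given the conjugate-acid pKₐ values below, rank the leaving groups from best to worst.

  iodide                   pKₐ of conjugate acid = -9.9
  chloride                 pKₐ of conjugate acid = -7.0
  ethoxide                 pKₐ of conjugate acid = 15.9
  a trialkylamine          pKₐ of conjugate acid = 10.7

Lower conjugate-acid pKₐ ⇒ weaker base ⇒ better leaving group.
Sorting by the given values: iodide (-9.9), chloride (-7.0), a trialkylamine (10.7), ethoxide (15.9).

iodide > chloride > a trialkylamine > ethoxide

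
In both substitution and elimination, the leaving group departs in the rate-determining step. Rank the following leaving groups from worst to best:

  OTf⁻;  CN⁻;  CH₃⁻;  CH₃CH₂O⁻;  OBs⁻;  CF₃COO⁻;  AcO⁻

CH₃⁻ < CH₃CH₂O⁻ < CN⁻ < AcO⁻ < CF₃COO⁻ < OBs⁻ < OTf⁻

Rank by basicity of the departing species: weakest base leaves most easily.
OTf⁻: pKₐ(CF₃SO₃H (triflic acid)) ≈ -14 — charge spread over three oxygens and a CF₃ group; the premier leaving group in synthesis
OBs⁻: pKₐ(p-BrC₆H₄SO₃H) ≈ -2.8
CF₃COO⁻: pKₐ(CF₃COOH) ≈ 0.2
AcO⁻: pKₐ(CH₃COOH) ≈ 4.8 — resonance-stabilised but still a weak base
CN⁻: pKₐ(HCN) ≈ 9.2 — sp carbon stabilises the charge somewhat, but still a poor LG
CH₃CH₂O⁻: pKₐ(CH₃CH₂OH) ≈ 16 — strong base; alkoxides do not leave unassisted
CH₃⁻: pKₐ(CH₄) ≈ 48
The question asks for worst first, so the sequence is read in increasing leaving-group ability.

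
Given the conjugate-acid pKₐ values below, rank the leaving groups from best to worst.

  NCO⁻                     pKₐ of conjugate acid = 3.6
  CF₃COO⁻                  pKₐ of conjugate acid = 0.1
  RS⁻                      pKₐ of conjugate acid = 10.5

Lower conjugate-acid pKₐ ⇒ weaker base ⇒ better leaving group.
Sorting by the given values: CF₃COO⁻ (0.1), NCO⁻ (3.6), RS⁻ (10.5).

CF₃COO⁻ > NCO⁻ > RS⁻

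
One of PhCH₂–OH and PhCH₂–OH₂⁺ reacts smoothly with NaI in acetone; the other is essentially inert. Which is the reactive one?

PhCH₂–OH₂⁺

From PhCH₂–OH the departing group would be OH⁻ (pKₐ(H₂O) ≈ 15.7). Strong base; essentially never leaves without prior activation.
From PhCH₂–OH₂⁺ the leaving group is H₂O (pKₐ(H₃O⁺) ≈ -1.7). Neutral; leaves from a protonated alcohol (R–OH₂⁺).
(In practice PhCH₂–OH₂⁺ is made from PhCH₂–OH by protonation with strong acid, converting the leaving group from hydroxide to neutral water.)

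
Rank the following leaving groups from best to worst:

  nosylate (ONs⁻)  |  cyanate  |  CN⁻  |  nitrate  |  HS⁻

nosylate (ONs⁻) > nitrate > cyanate > HS⁻ > CN⁻

Rank by basicity of the departing species: weakest base leaves most easily.
nosylate (ONs⁻): pKₐ(p-O₂NC₆H₄SO₃H) ≈ -3.5
nitrate: pKₐ(HNO₃) ≈ -1.3 — resonance-delocalised over three oxygens
cyanate: pKₐ(HOCN) ≈ 3.5
HS⁻: pKₐ(H₂S) ≈ 7
CN⁻: pKₐ(HCN) ≈ 9.2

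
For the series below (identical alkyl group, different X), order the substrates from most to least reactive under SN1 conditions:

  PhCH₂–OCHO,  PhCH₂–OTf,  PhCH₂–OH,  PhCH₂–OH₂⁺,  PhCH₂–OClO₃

PhCH₂–OTf > PhCH₂–OClO₃ > PhCH₂–OH₂⁺ > PhCH₂–OCHO > PhCH₂–OH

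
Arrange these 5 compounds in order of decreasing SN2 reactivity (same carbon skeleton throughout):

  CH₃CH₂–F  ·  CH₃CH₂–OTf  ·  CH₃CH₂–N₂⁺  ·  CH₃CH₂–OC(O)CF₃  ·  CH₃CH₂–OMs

CH₃CH₂–N₂⁺ > CH₃CH₂–OTf > CH₃CH₂–OMs > CH₃CH₂–OC(O)CF₃ > CH₃CH₂–F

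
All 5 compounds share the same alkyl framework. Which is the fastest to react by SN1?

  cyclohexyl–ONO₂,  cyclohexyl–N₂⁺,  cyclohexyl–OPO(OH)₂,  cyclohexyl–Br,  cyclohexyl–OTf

cyclohexyl–N₂⁺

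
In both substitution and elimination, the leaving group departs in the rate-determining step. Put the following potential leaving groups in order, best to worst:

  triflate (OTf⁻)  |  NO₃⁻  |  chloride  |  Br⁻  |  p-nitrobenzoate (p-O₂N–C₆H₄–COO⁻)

triflate (OTf⁻) > Br⁻ > chloride > NO₃⁻ > p-nitrobenzoate (p-O₂N–C₆H₄–COO⁻)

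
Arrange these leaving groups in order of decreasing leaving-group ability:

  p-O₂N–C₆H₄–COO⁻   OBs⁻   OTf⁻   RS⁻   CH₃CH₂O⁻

Leaving-group ability tracks the stability of the departed species; conjugate-acid pKₐ is the usual yardstick (lower pKₐ → better LG).
OTf⁻: pKₐ(CF₃SO₃H (triflic acid)) ≈ -14
OBs⁻: pKₐ(p-BrC₆H₄SO₃H) ≈ -2.8 — arenesulfonate with a p-bromo substituent
p-O₂N–C₆H₄–COO⁻: pKₐ(p-nitrobenzoic acid) ≈ 3.4 — electron-withdrawing nitro group stabilises the carboxylate
RS⁻: pKₐ(RSH (a thiol)) ≈ 10.5
CH₃CH₂O⁻: pKₐ(CH₃CH₂OH) ≈ 16 — strong base; alkoxides do not leave unassisted

OTf⁻ > OBs⁻ > p-O₂N–C₆H₄–COO⁻ > RS⁻ > CH₃CH₂O⁻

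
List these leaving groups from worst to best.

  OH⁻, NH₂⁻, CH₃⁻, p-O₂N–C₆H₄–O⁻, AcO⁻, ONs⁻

CH₃⁻ < NH₂⁻ < OH⁻ < p-O₂N–C₆H₄–O⁻ < AcO⁻ < ONs⁻

The more stable X⁻ (or X) is on its own — i.e. the weaker a base it is — the better a leaving group it makes.
ONs⁻: pKₐ(p-O₂NC₆H₄SO₃H) ≈ -3.5
AcO⁻: pKₐ(CH₃COOH) ≈ 4.8
p-O₂N–C₆H₄–O⁻: pKₐ(p-nitrophenol) ≈ 7.2 — nitro group delocalises the charge; the classic chromogenic LG
OH⁻: pKₐ(H₂O) ≈ 15.7
NH₂⁻: pKₐ(NH₃) ≈ 38 — extremely strong base; never a leaving group
CH₃⁻: pKₐ(CH₄) ≈ 48
The question asks for worst first, so the sequence is read in increasing leaving-group ability.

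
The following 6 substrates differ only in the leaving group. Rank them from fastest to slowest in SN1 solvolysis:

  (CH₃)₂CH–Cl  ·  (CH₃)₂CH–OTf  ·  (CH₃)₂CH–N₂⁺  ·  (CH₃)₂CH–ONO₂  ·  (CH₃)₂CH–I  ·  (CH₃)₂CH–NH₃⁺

(CH₃)₂CH–N₂⁺ > (CH₃)₂CH–OTf > (CH₃)₂CH–I > (CH₃)₂CH–Cl > (CH₃)₂CH–ONO₂ > (CH₃)₂CH–NH₃⁺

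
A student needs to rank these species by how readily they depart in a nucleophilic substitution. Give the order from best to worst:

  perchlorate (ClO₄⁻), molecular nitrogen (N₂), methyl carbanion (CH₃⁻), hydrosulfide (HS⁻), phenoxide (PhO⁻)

The more stable X⁻ (or X) is on its own — i.e. the weaker a base it is — the better a leaving group it makes.
molecular nitrogen (N₂): no meaningful conjugate acid; N₂ departs as an exceptionally stable neutral molecule
perchlorate (ClO₄⁻): pKₐ(HClO₄) ≈ -10 — extremely weak base; rarely used for safety reasons
hydrosulfide (HS⁻): pKₐ(H₂S) ≈ 7 — larger and more polarisable than the oxygen analogue
phenoxide (PhO⁻): pKₐ(C₆H₅OH (phenol)) ≈ 10 — resonance into the ring helps, but still a poor LG
methyl carbanion (CH₃⁻): pKₐ(CH₄) ≈ 48 — unstabilised carbanion; the worst conceivable leaving group

molecular nitrogen (N₂) > perchlorate (ClO₄⁻) > hydrosulfide (HS⁻) > phenoxide (PhO⁻) > methyl carbanion (CH₃⁻)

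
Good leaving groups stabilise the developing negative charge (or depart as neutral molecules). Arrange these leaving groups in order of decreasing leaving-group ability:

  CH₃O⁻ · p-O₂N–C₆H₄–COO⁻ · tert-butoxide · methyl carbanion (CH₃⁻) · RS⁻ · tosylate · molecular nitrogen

molecular nitrogen > tosylate > p-O₂N–C₆H₄–COO⁻ > RS⁻ > CH₃O⁻ > tert-butoxide > methyl carbanion (CH₃⁻)

molecular nitrogen: no meaningful conjugate acid; N₂ departs as an exceptionally stable neutral molecule
tosylate: pKₐ(p-CH₃C₆H₄SO₃H (TsOH)) ≈ -2.8
p-O₂N–C₆H₄–COO⁻: pKₐ(p-nitrobenzoic acid) ≈ 3.4 — electron-withdrawing nitro group stabilises the carboxylate
RS⁻: pKₐ(RSH (a thiol)) ≈ 10.5 — moderately basic; rarely leaves without activation
CH₃O⁻: pKₐ(CH₃OH) ≈ 15.5 — strong base; alkoxides do not leave unassisted
tert-butoxide: pKₐ(t-BuOH) ≈ 18 — bulky, strongly basic alkoxide
methyl carbanion (CH₃⁻): pKₐ(CH₄) ≈ 48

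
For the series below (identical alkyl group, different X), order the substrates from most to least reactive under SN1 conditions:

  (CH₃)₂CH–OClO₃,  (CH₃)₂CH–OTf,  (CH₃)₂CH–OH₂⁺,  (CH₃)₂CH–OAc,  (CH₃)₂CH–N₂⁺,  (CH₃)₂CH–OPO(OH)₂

Same R in every case — rank the leaving groups.
A good leaving group is a weak base: the lower the pKₐ of its conjugate acid, the more readily it departs.
(CH₃)₂CH–N₂⁺ loses N₂: no meaningful conjugate acid; N₂ departs as an exceptionally stable neutral molecule
(CH₃)₂CH–OTf loses OTf⁻: pKₐ(CF₃SO₃H (triflic acid)) ≈ -14
(CH₃)₂CH–OClO₃ loses ClO₄⁻: pKₐ(HClO₄) ≈ -10
(CH₃)₂CH–OH₂⁺ loses H₂O: pKₐ(H₃O⁺) ≈ -1.7
(CH₃)₂CH–OPO(OH)₂ loses H₂PO₄⁻: pKₐ(H₃PO₄) ≈ 2.1
(CH₃)₂CH–OAc loses AcO⁻: pKₐ(CH₃COOH) ≈ 4.8

(CH₃)₂CH–N₂⁺ > (CH₃)₂CH–OTf > (CH₃)₂CH–OClO₃ > (CH₃)₂CH–OH₂⁺ > (CH₃)₂CH–OPO(OH)₂ > (CH₃)₂CH–OAc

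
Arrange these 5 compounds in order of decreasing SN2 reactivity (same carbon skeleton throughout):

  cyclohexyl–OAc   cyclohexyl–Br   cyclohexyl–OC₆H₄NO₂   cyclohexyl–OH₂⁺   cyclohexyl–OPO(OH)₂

cyclohexyl–Br > cyclohexyl–OH₂⁺ > cyclohexyl–OPO(OH)₂ > cyclohexyl–OAc > cyclohexyl–OC₆H₄NO₂

The skeletons are identical, so relative rate is governed entirely by leaving-group ability.
Leaving-group ability tracks the stability of the departed species; conjugate-acid pKₐ is the usual yardstick (lower pKₐ → better LG).
cyclohexyl–Br loses Br⁻: pKₐ(HBr) ≈ -9
cyclohexyl–OH₂⁺ loses H₂O: pKₐ(H₃O⁺) ≈ -1.7
cyclohexyl–OPO(OH)₂ loses H₂PO₄⁻: pKₐ(H₃PO₄) ≈ 2.1
cyclohexyl–OAc loses AcO⁻: pKₐ(CH₃COOH) ≈ 4.8
cyclohexyl–OC₆H₄NO₂ loses p-O₂N–C₆H₄–O⁻: pKₐ(p-nitrophenol) ≈ 7.2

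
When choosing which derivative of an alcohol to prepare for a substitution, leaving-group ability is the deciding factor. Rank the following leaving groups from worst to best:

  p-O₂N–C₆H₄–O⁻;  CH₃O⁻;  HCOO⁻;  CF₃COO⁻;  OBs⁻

Leaving-group ability tracks the stability of the departed species; conjugate-acid pKₐ is the usual yardstick (lower pKₐ → better LG).
OBs⁻: pKₐ(p-BrC₆H₄SO₃H) ≈ -2.8
CF₃COO⁻: pKₐ(CF₃COOH) ≈ 0.2
HCOO⁻: pKₐ(HCOOH) ≈ 3.8
p-O₂N–C₆H₄–O⁻: pKₐ(p-nitrophenol) ≈ 7.2
CH₃O⁻: pKₐ(CH₃OH) ≈ 15.5
The question asks for worst first, so the sequence is read in increasing leaving-group ability.

CH₃O⁻ < p-O₂N–C₆H₄–O⁻ < HCOO⁻ < CF₃COO⁻ < OBs⁻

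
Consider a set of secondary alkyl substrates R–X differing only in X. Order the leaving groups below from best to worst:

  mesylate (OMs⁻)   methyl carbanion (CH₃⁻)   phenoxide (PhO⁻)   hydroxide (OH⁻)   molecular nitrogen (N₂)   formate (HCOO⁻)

molecular nitrogen (N₂) > mesylate (OMs⁻) > formate (HCOO⁻) > phenoxide (PhO⁻) > hydroxide (OH⁻) > methyl carbanion (CH₃⁻)

molecular nitrogen (N₂): no meaningful conjugate acid; N₂ departs as an exceptionally stable neutral molecule
mesylate (OMs⁻): pKₐ(CH₃SO₃H (MsOH)) ≈ -1.9
formate (HCOO⁻): pKₐ(HCOOH) ≈ 3.8 — resonance-stabilised carboxylate
phenoxide (PhO⁻): pKₐ(C₆H₅OH (phenol)) ≈ 10 — resonance into the ring helps, but still a poor LG
hydroxide (OH⁻): pKₐ(H₂O) ≈ 15.7
methyl carbanion (CH₃⁻): pKₐ(CH₄) ≈ 48 — unstabilised carbanion; the worst conceivable leaving group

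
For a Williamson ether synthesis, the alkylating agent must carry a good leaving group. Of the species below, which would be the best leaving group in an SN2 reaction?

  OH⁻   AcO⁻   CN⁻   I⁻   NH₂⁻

I⁻

Rank by basicity of the departing species: weakest base leaves most easily.
I⁻: pKₐ(HI) ≈ -10
AcO⁻: pKₐ(CH₃COOH) ≈ 4.8
CN⁻: pKₐ(HCN) ≈ 9.2
OH⁻: pKₐ(H₂O) ≈ 15.7
NH₂⁻: pKₐ(NH₃) ≈ 38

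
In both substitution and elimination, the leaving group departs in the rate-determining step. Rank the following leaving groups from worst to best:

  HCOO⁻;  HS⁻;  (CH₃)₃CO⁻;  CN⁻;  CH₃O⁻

Rank by basicity of the departing species: weakest base leaves most easily.
HCOO⁻: pKₐ(HCOOH) ≈ 3.8 — resonance-stabilised carboxylate
HS⁻: pKₐ(H₂S) ≈ 7
CN⁻: pKₐ(HCN) ≈ 9.2 — sp carbon stabilises the charge somewhat, but still a poor LG
CH₃O⁻: pKₐ(CH₃OH) ≈ 15.5
(CH₃)₃CO⁻: pKₐ(t-BuOH) ≈ 18 — bulky, strongly basic alkoxide
Listed from poorest to best leaving group as asked.

(CH₃)₃CO⁻ < CH₃O⁻ < CN⁻ < HS⁻ < HCOO⁻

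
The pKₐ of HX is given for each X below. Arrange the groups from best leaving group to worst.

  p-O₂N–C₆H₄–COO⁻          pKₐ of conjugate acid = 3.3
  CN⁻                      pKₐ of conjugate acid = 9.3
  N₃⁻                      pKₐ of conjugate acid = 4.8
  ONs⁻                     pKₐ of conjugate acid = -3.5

ONs⁻ > p-O₂N–C₆H₄–COO⁻ > N₃⁻ > CN⁻

Lower conjugate-acid pKₐ ⇒ weaker base ⇒ better leaving group.
Sorting by the given values: ONs⁻ (-3.5), p-O₂N–C₆H₄–COO⁻ (3.3), N₃⁻ (4.8), CN⁻ (9.3).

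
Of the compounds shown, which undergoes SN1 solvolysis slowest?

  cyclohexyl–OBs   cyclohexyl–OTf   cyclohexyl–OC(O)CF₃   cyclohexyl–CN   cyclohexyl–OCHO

Same R in every case — rank the leaving groups.
Rank by basicity of the departing species: weakest base leaves most easily.
cyclohexyl–OTf loses OTf⁻: pKₐ(CF₃SO₃H (triflic acid)) ≈ -14
cyclohexyl–OBs loses OBs⁻: pKₐ(p-BrC₆H₄SO₃H) ≈ -2.8
cyclohexyl–OC(O)CF₃ loses CF₃COO⁻: pKₐ(CF₃COOH) ≈ 0.2
cyclohexyl–OCHO loses HCOO⁻: pKₐ(HCOOH) ≈ 3.8
cyclohexyl–CN loses CN⁻: pKₐ(HCN) ≈ 9.2

cyclohexyl–CN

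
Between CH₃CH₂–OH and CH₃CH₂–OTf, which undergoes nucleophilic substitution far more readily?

From CH₃CH₂–OH the departing group would be OH⁻ (pKₐ(H₂O) ≈ 15.7). Strong base; essentially never leaves without prior activation.
From CH₃CH₂–OTf the leaving group is OTf⁻ (pKₐ(CF₃SO₃H (triflic acid)) ≈ -14). Charge spread over three oxygens and a CF₃ group; the premier leaving group in synthesis.
(In practice CH₃CH₂–OTf is made from CH₃CH₂–OH by treatment with Tf₂O / 2,6-lutidine, converting the hydroxyl into a triflate.)

CH₃CH₂–OTf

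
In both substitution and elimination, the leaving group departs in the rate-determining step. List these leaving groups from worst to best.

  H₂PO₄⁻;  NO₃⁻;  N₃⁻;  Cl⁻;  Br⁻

The more stable X⁻ (or X) is on its own — i.e. the weaker a base it is — the better a leaving group it makes.
Br⁻: pKₐ(HBr) ≈ -9
Cl⁻: pKₐ(HCl) ≈ -7
NO₃⁻: pKₐ(HNO₃) ≈ -1.3
H₂PO₄⁻: pKₐ(H₃PO₄) ≈ 2.1
N₃⁻: pKₐ(HN₃) ≈ 4.7
Reversing gives the worst-to-best order requested.

N₃⁻ < H₂PO₄⁻ < NO₃⁻ < Cl⁻ < Br⁻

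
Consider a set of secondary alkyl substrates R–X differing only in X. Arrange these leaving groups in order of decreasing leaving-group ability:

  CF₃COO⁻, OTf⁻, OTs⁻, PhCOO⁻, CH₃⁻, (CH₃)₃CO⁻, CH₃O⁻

OTf⁻ > OTs⁻ > CF₃COO⁻ > PhCOO⁻ > CH₃O⁻ > (CH₃)₃CO⁻ > CH₃⁻

A good leaving group is a weak base: the lower the pKₐ of its conjugate acid, the more readily it departs.
OTf⁻: pKₐ(CF₃SO₃H (triflic acid)) ≈ -14 — charge spread over three oxygens and a CF₃ group; the premier leaving group in synthesis
OTs⁻: pKₐ(p-CH₃C₆H₄SO₃H (TsOH)) ≈ -2.8
CF₃COO⁻: pKₐ(CF₃COOH) ≈ 0.2 — strongly electron-withdrawing CF₃ stabilises the carboxylate
PhCOO⁻: pKₐ(C₆H₅COOH) ≈ 4.2
CH₃O⁻: pKₐ(CH₃OH) ≈ 15.5 — strong base; alkoxides do not leave unassisted
(CH₃)₃CO⁻: pKₐ(t-BuOH) ≈ 18 — bulky, strongly basic alkoxide
CH₃⁻: pKₐ(CH₄) ≈ 48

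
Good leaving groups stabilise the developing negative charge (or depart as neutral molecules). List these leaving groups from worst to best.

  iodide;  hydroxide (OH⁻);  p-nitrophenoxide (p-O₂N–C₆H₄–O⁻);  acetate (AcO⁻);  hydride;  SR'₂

hydride < hydroxide (OH⁻) < p-nitrophenoxide (p-O₂N–C₆H₄–O⁻) < acetate (AcO⁻) < SR'₂ < iodide

iodide: pKₐ(HI) ≈ -10 — large, highly polarisable; very weak base
SR'₂: pKₐ(R'₂SH⁺) ≈ -7 — neutral; leaves from a sulfonium salt (R–SR'₂⁺)
acetate (AcO⁻): pKₐ(CH₃COOH) ≈ 4.8
p-nitrophenoxide (p-O₂N–C₆H₄–O⁻): pKₐ(p-nitrophenol) ≈ 7.2
hydroxide (OH⁻): pKₐ(H₂O) ≈ 15.7
hydride: pKₐ(H₂) ≈ 36 — extremely strong base; leaves only in special hydride-transfer contexts
The question asks for worst first, so the sequence is read in increasing leaving-group ability.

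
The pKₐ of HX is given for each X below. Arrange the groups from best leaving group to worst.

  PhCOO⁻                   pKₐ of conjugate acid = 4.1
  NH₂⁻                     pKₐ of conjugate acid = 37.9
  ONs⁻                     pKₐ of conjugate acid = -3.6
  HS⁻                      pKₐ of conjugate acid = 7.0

ONs⁻ > PhCOO⁻ > HS⁻ > NH₂⁻

Lower conjugate-acid pKₐ ⇒ weaker base ⇒ better leaving group.
Sorting by the given values: ONs⁻ (-3.6), PhCOO⁻ (4.1), HS⁻ (7.0), NH₂⁻ (37.9).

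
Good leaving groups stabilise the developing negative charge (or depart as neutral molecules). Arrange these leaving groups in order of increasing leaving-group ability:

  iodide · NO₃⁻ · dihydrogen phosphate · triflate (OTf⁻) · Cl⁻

dihydrogen phosphate < NO₃⁻ < Cl⁻ < iodide < triflate (OTf⁻)

triflate (OTf⁻): pKₐ(CF₃SO₃H (triflic acid)) ≈ -14 — charge spread over three oxygens and a CF₃ group; the premier leaving group in synthesis
iodide: pKₐ(HI) ≈ -10
Cl⁻: pKₐ(HCl) ≈ -7 — moderately weak base
NO₃⁻: pKₐ(HNO₃) ≈ -1.3 — resonance-delocalised over three oxygens
dihydrogen phosphate: pKₐ(H₃PO₄) ≈ 2.1
Listed from poorest to best leaving group as asked.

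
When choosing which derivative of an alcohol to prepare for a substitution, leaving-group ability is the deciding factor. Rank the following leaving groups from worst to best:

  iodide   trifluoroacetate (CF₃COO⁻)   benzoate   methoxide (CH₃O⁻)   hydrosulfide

A good leaving group is a weak base: the lower the pKₐ of its conjugate acid, the more readily it departs.
iodide: pKₐ(HI) ≈ -10 — large, highly polarisable; very weak base
trifluoroacetate (CF₃COO⁻): pKₐ(CF₃COOH) ≈ 0.2 — strongly electron-withdrawing CF₃ stabilises the carboxylate
benzoate: pKₐ(C₆H₅COOH) ≈ 4.2
hydrosulfide: pKₐ(H₂S) ≈ 7
methoxide (CH₃O⁻): pKₐ(CH₃OH) ≈ 15.5
The question asks for worst first, so the sequence is read in increasing leaving-group ability.

methoxide (CH₃O⁻) < hydrosulfide < benzoate < trifluoroacetate (CF₃COO⁻) < iodide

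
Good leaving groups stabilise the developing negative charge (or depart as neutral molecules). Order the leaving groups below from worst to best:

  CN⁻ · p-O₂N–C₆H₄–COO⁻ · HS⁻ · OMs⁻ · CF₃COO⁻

CN⁻ < HS⁻ < p-O₂N–C₆H₄–COO⁻ < CF₃COO⁻ < OMs⁻

OMs⁻: pKₐ(CH₃SO₃H (MsOH)) ≈ -1.9
CF₃COO⁻: pKₐ(CF₃COOH) ≈ 0.2 — strongly electron-withdrawing CF₃ stabilises the carboxylate
p-O₂N–C₆H₄–COO⁻: pKₐ(p-nitrobenzoic acid) ≈ 3.4 — electron-withdrawing nitro group stabilises the carboxylate
HS⁻: pKₐ(H₂S) ≈ 7
CN⁻: pKₐ(HCN) ≈ 9.2 — sp carbon stabilises the charge somewhat, but still a poor LG
The question asks for worst first, so the sequence is read in increasing leaving-group ability.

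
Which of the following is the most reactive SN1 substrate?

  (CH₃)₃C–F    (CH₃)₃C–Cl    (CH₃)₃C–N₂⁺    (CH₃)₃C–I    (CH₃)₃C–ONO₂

(CH₃)₃C–N₂⁺

Identical carbon frameworks mean the comparison reduces to leaving-group quality.
A good leaving group is a weak base: the lower the pKₐ of its conjugate acid, the more readily it departs.
(CH₃)₃C–N₂⁺ loses N₂: no meaningful conjugate acid; N₂ departs as an exceptionally stable neutral molecule
(CH₃)₃C–I loses I⁻: pKₐ(HI) ≈ -10
(CH₃)₃C–Cl loses Cl⁻: pKₐ(HCl) ≈ -7
(CH₃)₃C–ONO₂ loses NO₃⁻: pKₐ(HNO₃) ≈ -1.3
(CH₃)₃C–F loses F⁻: pKₐ(HF) ≈ 3.2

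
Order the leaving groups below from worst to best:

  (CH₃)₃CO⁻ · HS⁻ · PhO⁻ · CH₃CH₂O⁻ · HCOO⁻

A good leaving group is a weak base: the lower the pKₐ of its conjugate acid, the more readily it departs.
HCOO⁻: pKₐ(HCOOH) ≈ 3.8
HS⁻: pKₐ(H₂S) ≈ 7
PhO⁻: pKₐ(C₆H₅OH (phenol)) ≈ 10
CH₃CH₂O⁻: pKₐ(CH₃CH₂OH) ≈ 16
(CH₃)₃CO⁻: pKₐ(t-BuOH) ≈ 18
Listed from poorest to best leaving group as asked.

(CH₃)₃CO⁻ < CH₃CH₂O⁻ < PhO⁻ < HS⁻ < HCOO⁻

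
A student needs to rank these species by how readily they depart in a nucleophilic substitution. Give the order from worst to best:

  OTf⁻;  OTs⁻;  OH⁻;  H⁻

H⁻ < OH⁻ < OTs⁻ < OTf⁻

Leaving-group ability tracks the stability of the departed species; conjugate-acid pKₐ is the usual yardstick (lower pKₐ → better LG).
OTf⁻: pKₐ(CF₃SO₃H (triflic acid)) ≈ -14
OTs⁻: pKₐ(p-CH₃C₆H₄SO₃H (TsOH)) ≈ -2.8
OH⁻: pKₐ(H₂O) ≈ 15.7
H⁻: pKₐ(H₂) ≈ 36
The question asks for worst first, so the sequence is read in increasing leaving-group ability.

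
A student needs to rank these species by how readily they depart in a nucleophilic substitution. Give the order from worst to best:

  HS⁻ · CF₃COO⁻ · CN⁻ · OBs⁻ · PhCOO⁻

CN⁻ < HS⁻ < PhCOO⁻ < CF₃COO⁻ < OBs⁻

Rank by basicity of the departing species: weakest base leaves most easily.
OBs⁻: pKₐ(p-BrC₆H₄SO₃H) ≈ -2.8
CF₃COO⁻: pKₐ(CF₃COOH) ≈ 0.2
PhCOO⁻: pKₐ(C₆H₅COOH) ≈ 4.2
HS⁻: pKₐ(H₂S) ≈ 7
CN⁻: pKₐ(HCN) ≈ 9.2
Listed from poorest to best leaving group as asked.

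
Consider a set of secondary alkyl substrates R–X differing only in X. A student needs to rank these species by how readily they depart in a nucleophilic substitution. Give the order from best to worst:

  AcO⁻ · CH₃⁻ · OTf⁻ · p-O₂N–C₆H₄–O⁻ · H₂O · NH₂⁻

OTf⁻ > H₂O > AcO⁻ > p-O₂N–C₆H₄–O⁻ > NH₂⁻ > CH₃⁻

A good leaving group is a weak base: the lower the pKₐ of its conjugate acid, the more readily it departs.
OTf⁻: pKₐ(CF₃SO₃H (triflic acid)) ≈ -14 — charge spread over three oxygens and a CF₃ group; the premier leaving group in synthesis
H₂O: pKₐ(H₃O⁺) ≈ -1.7
AcO⁻: pKₐ(CH₃COOH) ≈ 4.8 — resonance-stabilised but still a weak base
p-O₂N–C₆H₄–O⁻: pKₐ(p-nitrophenol) ≈ 7.2 — nitro group delocalises the charge; the classic chromogenic LG
NH₂⁻: pKₐ(NH₃) ≈ 38 — extremely strong base; never a leaving group
CH₃⁻: pKₐ(CH₄) ≈ 48 — unstabilised carbanion; the worst conceivable leaving group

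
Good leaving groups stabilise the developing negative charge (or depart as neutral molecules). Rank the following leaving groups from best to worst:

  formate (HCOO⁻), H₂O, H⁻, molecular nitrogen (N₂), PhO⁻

molecular nitrogen (N₂) > H₂O > formate (HCOO⁻) > PhO⁻ > H⁻

A good leaving group is a weak base: the lower the pKₐ of its conjugate acid, the more readily it departs.
molecular nitrogen (N₂): no meaningful conjugate acid; N₂ departs as an exceptionally stable neutral molecule
H₂O: pKₐ(H₃O⁺) ≈ -1.7
formate (HCOO⁻): pKₐ(HCOOH) ≈ 3.8 — resonance-stabilised carboxylate
PhO⁻: pKₐ(C₆H₅OH (phenol)) ≈ 10
H⁻: pKₐ(H₂) ≈ 36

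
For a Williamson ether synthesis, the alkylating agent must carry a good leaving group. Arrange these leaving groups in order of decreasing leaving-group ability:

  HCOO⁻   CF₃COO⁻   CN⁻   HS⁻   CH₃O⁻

CF₃COO⁻ > HCOO⁻ > HS⁻ > CN⁻ > CH₃O⁻

The more stable X⁻ (or X) is on its own — i.e. the weaker a base it is — the better a leaving group it makes.
CF₃COO⁻: pKₐ(CF₃COOH) ≈ 0.2 — strongly electron-withdrawing CF₃ stabilises the carboxylate
HCOO⁻: pKₐ(HCOOH) ≈ 3.8 — resonance-stabilised carboxylate
HS⁻: pKₐ(H₂S) ≈ 7
CN⁻: pKₐ(HCN) ≈ 9.2 — sp carbon stabilises the charge somewhat, but still a poor LG
CH₃O⁻: pKₐ(CH₃OH) ≈ 15.5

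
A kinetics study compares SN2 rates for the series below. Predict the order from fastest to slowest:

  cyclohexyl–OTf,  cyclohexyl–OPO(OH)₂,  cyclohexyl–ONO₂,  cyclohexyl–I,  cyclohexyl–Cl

cyclohexyl–OTf > cyclohexyl–I > cyclohexyl–Cl > cyclohexyl–ONO₂ > cyclohexyl–OPO(OH)₂

The skeletons are identical, so relative rate is governed entirely by leaving-group ability.
A good leaving group is a weak base: the lower the pKₐ of its conjugate acid, the more readily it departs.
cyclohexyl–OTf loses OTf⁻: pKₐ(CF₃SO₃H (triflic acid)) ≈ -14
cyclohexyl–I loses I⁻: pKₐ(HI) ≈ -10
cyclohexyl–Cl loses Cl⁻: pKₐ(HCl) ≈ -7
cyclohexyl–ONO₂ loses NO₃⁻: pKₐ(HNO₃) ≈ -1.3
cyclohexyl–OPO(OH)₂ loses H₂PO₄⁻: pKₐ(H₃PO₄) ≈ 2.1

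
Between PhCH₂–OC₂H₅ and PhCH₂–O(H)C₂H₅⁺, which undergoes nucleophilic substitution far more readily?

PhCH₂–O(H)C₂H₅⁺

From PhCH₂–OC₂H₅ the departing group would be CH₃CH₂O⁻ (pKₐ(CH₃CH₂OH) ≈ 16). Strong base; alkoxides do not leave unassisted.
From PhCH₂–O(H)C₂H₅⁺ the leaving group is R'OH (pKₐ(R'OH₂⁺) ≈ -2.4). Neutral; leaves from a protonated ether (an oxonium ion, R–O(H)R'⁺).
(In practice PhCH₂–O(H)C₂H₅⁺ is made from PhCH₂–OC₂H₅ by protonation with concentrated HBr, allowing neutral ethanol, rather than ethoxide, to depart.)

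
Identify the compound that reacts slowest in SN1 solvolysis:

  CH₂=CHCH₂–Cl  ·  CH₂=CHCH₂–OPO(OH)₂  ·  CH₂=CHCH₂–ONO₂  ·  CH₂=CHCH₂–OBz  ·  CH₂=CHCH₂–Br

With the same alkyl group throughout, only the leaving group differentiates the rates.
Rank by basicity of the departing species: weakest base leaves most easily.
CH₂=CHCH₂–Br loses Br⁻: pKₐ(HBr) ≈ -9
CH₂=CHCH₂–Cl loses Cl⁻: pKₐ(HCl) ≈ -7
CH₂=CHCH₂–ONO₂ loses NO₃⁻: pKₐ(HNO₃) ≈ -1.3
CH₂=CHCH₂–OPO(OH)₂ loses H₂PO₄⁻: pKₐ(H₃PO₄) ≈ 2.1
CH₂=CHCH₂–OBz loses PhCOO⁻: pKₐ(C₆H₅COOH) ≈ 4.2

CH₂=CHCH₂–OBz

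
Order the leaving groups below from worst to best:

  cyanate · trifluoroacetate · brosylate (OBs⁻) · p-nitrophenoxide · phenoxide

brosylate (OBs⁻): pKₐ(p-BrC₆H₄SO₃H) ≈ -2.8 — arenesulfonate with a p-bromo substituent
trifluoroacetate: pKₐ(CF₃COOH) ≈ 0.2
cyanate: pKₐ(HOCN) ≈ 3.5 — resonance between N and O
p-nitrophenoxide: pKₐ(p-nitrophenol) ≈ 7.2
phenoxide: pKₐ(C₆H₅OH (phenol)) ≈ 10 — resonance into the ring helps, but still a poor LG
Reversing gives the worst-to-best order requested.

phenoxide < p-nitrophenoxide < cyanate < trifluoroacetate < brosylate (OBs⁻)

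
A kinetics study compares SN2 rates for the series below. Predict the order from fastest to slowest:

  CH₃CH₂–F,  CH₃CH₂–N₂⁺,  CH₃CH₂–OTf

CH₃CH₂–N₂⁺ > CH₃CH₂–OTf > CH₃CH₂–F

With the same alkyl group throughout, only the leaving group differentiates the rates.
The more stable X⁻ (or X) is on its own — i.e. the weaker a base it is — the better a leaving group it makes.
CH₃CH₂–N₂⁺ loses N₂: no meaningful conjugate acid; N₂ departs as an exceptionally stable neutral molecule
CH₃CH₂–OTf loses OTf⁻: pKₐ(CF₃SO₃H (triflic acid)) ≈ -14
CH₃CH₂–F loses F⁻: pKₐ(HF) ≈ 3.2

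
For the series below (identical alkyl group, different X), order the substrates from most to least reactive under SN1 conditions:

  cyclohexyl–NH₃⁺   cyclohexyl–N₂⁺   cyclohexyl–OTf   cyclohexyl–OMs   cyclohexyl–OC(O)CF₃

cyclohexyl–N₂⁺ > cyclohexyl–OTf > cyclohexyl–OMs > cyclohexyl–OC(O)CF₃ > cyclohexyl–NH₃⁺

Same R in every case — rank the leaving groups.
Leaving-group ability tracks the stability of the departed species; conjugate-acid pKₐ is the usual yardstick (lower pKₐ → better LG).
cyclohexyl–N₂⁺ loses N₂: no meaningful conjugate acid; N₂ departs as an exceptionally stable neutral molecule
cyclohexyl–OTf loses OTf⁻: pKₐ(CF₃SO₃H (triflic acid)) ≈ -14
cyclohexyl–OMs loses OMs⁻: pKₐ(CH₃SO₃H (MsOH)) ≈ -1.9
cyclohexyl–OC(O)CF₃ loses CF₃COO⁻: pKₐ(CF₃COOH) ≈ 0.2
cyclohexyl–NH₃⁺ loses NH₃: pKₐ(NH₄⁺) ≈ 9.2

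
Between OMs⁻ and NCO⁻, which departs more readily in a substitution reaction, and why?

OMs⁻ is the better leaving group.
pKₐ(CH₃SO₃H (MsOH)) ≈ -1.9 versus pKₐ(HOCN) ≈ 3.5: OMs⁻ is the much weaker base.
Resonance-delocalised alkanesulfonate.

OMs⁻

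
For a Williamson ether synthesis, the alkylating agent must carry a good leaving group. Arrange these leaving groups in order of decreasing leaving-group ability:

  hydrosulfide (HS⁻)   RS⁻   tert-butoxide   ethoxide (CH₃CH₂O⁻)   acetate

Leaving-group ability tracks the stability of the departed species; conjugate-acid pKₐ is the usual yardstick (lower pKₐ → better LG).
acetate: pKₐ(CH₃COOH) ≈ 4.8 — resonance-stabilised but still a weak base
hydrosulfide (HS⁻): pKₐ(H₂S) ≈ 7 — larger and more polarisable than the oxygen analogue
RS⁻: pKₐ(RSH (a thiol)) ≈ 10.5
ethoxide (CH₃CH₂O⁻): pKₐ(CH₃CH₂OH) ≈ 16 — strong base; alkoxides do not leave unassisted
tert-butoxide: pKₐ(t-BuOH) ≈ 18

acetate > hydrosulfide (HS⁻) > RS⁻ > ethoxide (CH₃CH₂O⁻) > tert-butoxide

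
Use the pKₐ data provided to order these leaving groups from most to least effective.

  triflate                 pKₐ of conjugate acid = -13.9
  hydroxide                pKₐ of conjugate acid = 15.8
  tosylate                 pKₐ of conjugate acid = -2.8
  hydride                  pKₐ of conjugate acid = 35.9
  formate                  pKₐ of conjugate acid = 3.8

Lower conjugate-acid pKₐ ⇒ weaker base ⇒ better leaving group.
Sorting by the given values: triflate (-13.9), tosylate (-2.8), formate (3.8), hydroxide (15.8), hydride (35.9).

triflate > tosylate > formate > hydroxide > hydride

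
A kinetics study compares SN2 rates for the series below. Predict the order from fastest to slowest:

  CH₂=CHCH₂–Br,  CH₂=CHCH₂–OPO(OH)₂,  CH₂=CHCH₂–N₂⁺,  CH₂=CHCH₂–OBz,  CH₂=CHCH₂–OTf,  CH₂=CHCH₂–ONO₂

CH₂=CHCH₂–N₂⁺ > CH₂=CHCH₂–OTf > CH₂=CHCH₂–Br > CH₂=CHCH₂–ONO₂ > CH₂=CHCH₂–OPO(OH)₂ > CH₂=CHCH₂–OBz

Same R in every case — rank the leaving groups.
The more stable X⁻ (or X) is on its own — i.e. the weaker a base it is — the better a leaving group it makes.
CH₂=CHCH₂–N₂⁺ loses N₂: no meaningful conjugate acid; N₂ departs as an exceptionally stable neutral molecule
CH₂=CHCH₂–OTf loses OTf⁻: pKₐ(CF₃SO₃H (triflic acid)) ≈ -14
CH₂=CHCH₂–Br loses Br⁻: pKₐ(HBr) ≈ -9
CH₂=CHCH₂–ONO₂ loses NO₃⁻: pKₐ(HNO₃) ≈ -1.3
CH₂=CHCH₂–OPO(OH)₂ loses H₂PO₄⁻: pKₐ(H₃PO₄) ≈ 2.1
CH₂=CHCH₂–OBz loses PhCOO⁻: pKₐ(C₆H₅COOH) ≈ 4.2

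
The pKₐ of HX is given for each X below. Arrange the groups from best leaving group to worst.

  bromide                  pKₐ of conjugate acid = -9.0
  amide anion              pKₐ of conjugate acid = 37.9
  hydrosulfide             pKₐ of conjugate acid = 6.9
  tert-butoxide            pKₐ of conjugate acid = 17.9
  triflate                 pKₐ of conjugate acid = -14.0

Lower conjugate-acid pKₐ ⇒ weaker base ⇒ better leaving group.
Sorting by the given values: triflate (-14.0), bromide (-9.0), hydrosulfide (6.9), tert-butoxide (17.9), amide anion (37.9).

triflate > bromide > hydrosulfide > tert-butoxide > amide anion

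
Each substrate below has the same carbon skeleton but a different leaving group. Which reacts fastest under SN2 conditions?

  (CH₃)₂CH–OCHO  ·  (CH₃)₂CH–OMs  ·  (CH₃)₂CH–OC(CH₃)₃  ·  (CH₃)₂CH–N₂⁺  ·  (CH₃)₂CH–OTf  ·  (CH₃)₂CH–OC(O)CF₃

(CH₃)₂CH–N₂⁺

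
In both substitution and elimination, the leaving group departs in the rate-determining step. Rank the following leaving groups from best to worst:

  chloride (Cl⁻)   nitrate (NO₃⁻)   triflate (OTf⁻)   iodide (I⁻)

triflate (OTf⁻) > iodide (I⁻) > chloride (Cl⁻) > nitrate (NO₃⁻)

Rank by basicity of the departing species: weakest base leaves most easily.
triflate (OTf⁻): pKₐ(CF₃SO₃H (triflic acid)) ≈ -14
iodide (I⁻): pKₐ(HI) ≈ -10
chloride (Cl⁻): pKₐ(HCl) ≈ -7
nitrate (NO₃⁻): pKₐ(HNO₃) ≈ -1.3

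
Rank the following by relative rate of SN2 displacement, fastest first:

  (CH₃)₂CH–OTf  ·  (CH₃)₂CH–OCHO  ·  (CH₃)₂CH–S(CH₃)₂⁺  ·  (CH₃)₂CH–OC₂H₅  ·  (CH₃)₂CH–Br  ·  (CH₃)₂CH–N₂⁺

(CH₃)₂CH–N₂⁺ > (CH₃)₂CH–OTf > (CH₃)₂CH–Br > (CH₃)₂CH–S(CH₃)₂⁺ > (CH₃)₂CH–OCHO > (CH₃)₂CH–OC₂H₅

The skeletons are identical, so relative rate is governed entirely by leaving-group ability.
The more stable X⁻ (or X) is on its own — i.e. the weaker a base it is — the better a leaving group it makes.
(CH₃)₂CH–N₂⁺ loses N₂: no meaningful conjugate acid; N₂ departs as an exceptionally stable neutral molecule
(CH₃)₂CH–OTf loses OTf⁻: pKₐ(CF₃SO₃H (triflic acid)) ≈ -14
(CH₃)₂CH–Br loses Br⁻: pKₐ(HBr) ≈ -9
(CH₃)₂CH–S(CH₃)₂⁺ loses SR'₂: pKₐ(R'₂SH⁺) ≈ -7
(CH₃)₂CH–OCHO loses HCOO⁻: pKₐ(HCOOH) ≈ 3.8
(CH₃)₂CH–OC₂H₅ loses CH₃CH₂O⁻: pKₐ(CH₃CH₂OH) ≈ 16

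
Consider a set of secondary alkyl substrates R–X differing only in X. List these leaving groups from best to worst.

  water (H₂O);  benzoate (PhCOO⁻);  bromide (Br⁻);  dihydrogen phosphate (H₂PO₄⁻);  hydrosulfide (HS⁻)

bromide (Br⁻) > water (H₂O) > dihydrogen phosphate (H₂PO₄⁻) > benzoate (PhCOO⁻) > hydrosulfide (HS⁻)

Rank by basicity of the departing species: weakest base leaves most easily.
bromide (Br⁻): pKₐ(HBr) ≈ -9 — weak base; good leaving group
water (H₂O): pKₐ(H₃O⁺) ≈ -1.7 — neutral; leaves from a protonated alcohol (R–OH₂⁺)
dihydrogen phosphate (H₂PO₄⁻): pKₐ(H₃PO₄) ≈ 2.1
benzoate (PhCOO⁻): pKₐ(C₆H₅COOH) ≈ 4.2 — aryl carboxylate
hydrosulfide (HS⁻): pKₐ(H₂S) ≈ 7 — larger and more polarisable than the oxygen analogue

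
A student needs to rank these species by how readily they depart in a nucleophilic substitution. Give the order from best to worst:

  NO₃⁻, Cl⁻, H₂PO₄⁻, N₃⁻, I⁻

I⁻: pKₐ(HI) ≈ -10 — large, highly polarisable; very weak base
Cl⁻: pKₐ(HCl) ≈ -7
NO₃⁻: pKₐ(HNO₃) ≈ -1.3 — resonance-delocalised over three oxygens
H₂PO₄⁻: pKₐ(H₃PO₄) ≈ 2.1
N₃⁻: pKₐ(HN₃) ≈ 4.7

I⁻ > Cl⁻ > NO₃⁻ > H₂PO₄⁻ > N₃⁻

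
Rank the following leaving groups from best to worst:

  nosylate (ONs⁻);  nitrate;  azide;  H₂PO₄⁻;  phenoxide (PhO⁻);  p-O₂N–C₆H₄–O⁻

Leaving-group ability tracks the stability of the departed species; conjugate-acid pKₐ is the usual yardstick (lower pKₐ → better LG).
nosylate (ONs⁻): pKₐ(p-O₂NC₆H₄SO₃H) ≈ -3.5
nitrate: pKₐ(HNO₃) ≈ -1.3 — resonance-delocalised over three oxygens
H₂PO₄⁻: pKₐ(H₃PO₄) ≈ 2.1 — moderate base; biological leaving group after further activation
azide: pKₐ(HN₃) ≈ 4.7 — linear, resonance-stabilised
p-O₂N–C₆H₄–O⁻: pKₐ(p-nitrophenol) ≈ 7.2
phenoxide (PhO⁻): pKₐ(C₆H₅OH (phenol)) ≈ 10 — resonance into the ring helps, but still a poor LG

nosylate (ONs⁻) > nitrate > H₂PO₄⁻ > azide > p-O₂N–C₆H₄–O⁻ > phenoxide (PhO⁻)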